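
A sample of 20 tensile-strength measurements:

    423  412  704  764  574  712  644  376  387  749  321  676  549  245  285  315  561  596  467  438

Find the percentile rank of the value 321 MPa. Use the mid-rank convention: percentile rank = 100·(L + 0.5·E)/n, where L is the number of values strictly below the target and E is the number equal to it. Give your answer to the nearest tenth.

Sorted: 245, 285, 315, 321, 376, 387, 412, 423, 438, 467, 549, 561, 574, 596, 644, 676, 704, 712, 749, 764.
Count below 321: L = 3; count equal: E = 1; n = 20.
Percentile rank = 100·(3 + 0.5·1)/20 = 100·3.5/20 = 17.5.

17.5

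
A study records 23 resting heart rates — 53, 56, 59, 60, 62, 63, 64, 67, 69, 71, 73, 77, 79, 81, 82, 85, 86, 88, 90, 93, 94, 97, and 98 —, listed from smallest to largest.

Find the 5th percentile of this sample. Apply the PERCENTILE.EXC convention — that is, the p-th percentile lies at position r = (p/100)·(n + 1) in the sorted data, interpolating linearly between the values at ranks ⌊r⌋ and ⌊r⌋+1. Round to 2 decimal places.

n = 23.
r = (5/100)·(23 + 1) = 1.2.
Rank 1 is 53 and rank 2 is 56.
Interpolate: 53 + 0.2·(56 − 53) = 53 + 0.2·3 = 53.6.

53.60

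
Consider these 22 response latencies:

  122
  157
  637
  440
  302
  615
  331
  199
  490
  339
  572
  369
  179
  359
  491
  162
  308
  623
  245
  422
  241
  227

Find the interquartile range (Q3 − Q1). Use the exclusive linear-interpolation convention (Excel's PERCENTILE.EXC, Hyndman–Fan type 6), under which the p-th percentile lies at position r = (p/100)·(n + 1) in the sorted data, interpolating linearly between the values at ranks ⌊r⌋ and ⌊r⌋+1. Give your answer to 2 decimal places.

Sorted: 122, 157, 162, 179, 199, 227, 241, 245, 302, 308, 331, 339, 359, 369, 422, 440, 490, 491, 572, 615, 623, 637.
n = 22.
P25: r = 5.75; ranks 5–6 are 199, 227; interpolating gives 220.
P75: r = 17.25; ranks 17–18 are 490, 491; interpolating gives 490.25.
Difference: 490.25 − 220 = 270.25.

270.25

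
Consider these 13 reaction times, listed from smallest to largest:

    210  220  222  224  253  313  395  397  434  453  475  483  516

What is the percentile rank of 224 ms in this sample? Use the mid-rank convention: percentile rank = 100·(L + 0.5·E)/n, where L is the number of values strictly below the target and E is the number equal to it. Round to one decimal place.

26.9

Count below 224: L = 3; count equal: E = 1; n = 13.
Percentile rank = 100·(3 + 0.5·1)/13 = 100·3.5/13 = 26.92.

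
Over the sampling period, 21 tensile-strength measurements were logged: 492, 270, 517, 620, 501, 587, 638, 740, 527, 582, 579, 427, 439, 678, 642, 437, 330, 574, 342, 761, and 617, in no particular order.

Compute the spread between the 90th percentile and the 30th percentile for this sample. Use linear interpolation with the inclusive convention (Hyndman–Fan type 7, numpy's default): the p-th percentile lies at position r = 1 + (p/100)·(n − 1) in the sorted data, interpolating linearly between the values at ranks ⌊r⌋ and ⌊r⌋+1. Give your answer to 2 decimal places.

Sorted: 270, 330, 342, 427, 437, 439, 492, 501, 517, 527, 574, 579, 582, 587, 617, 620, 638, 642, 678, 740, 761.
n = 21.
P30: r = 7 (integer) → 492.
P90: r = 19 (integer) → 678.
Difference: 678 − 492 = 186.

186.00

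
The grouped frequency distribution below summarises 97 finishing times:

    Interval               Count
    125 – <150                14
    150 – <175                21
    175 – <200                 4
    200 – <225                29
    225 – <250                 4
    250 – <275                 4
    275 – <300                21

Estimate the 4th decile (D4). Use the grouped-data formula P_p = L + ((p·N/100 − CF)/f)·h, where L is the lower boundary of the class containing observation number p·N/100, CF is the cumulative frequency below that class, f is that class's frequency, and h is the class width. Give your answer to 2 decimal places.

198.75

N = 97; target position k = 40/100 · 97 = 38.8.
Cumulative frequencies: 14, 35, 39, 68, 72, 76, 97.
Observation 38.8 falls in the class 175 – <200.
L = 175, CF = 35, f = 4, h = 25.
P40 = 175 + ((38.8 − 35)/4)·25 = 175 + 23.75 = 198.75.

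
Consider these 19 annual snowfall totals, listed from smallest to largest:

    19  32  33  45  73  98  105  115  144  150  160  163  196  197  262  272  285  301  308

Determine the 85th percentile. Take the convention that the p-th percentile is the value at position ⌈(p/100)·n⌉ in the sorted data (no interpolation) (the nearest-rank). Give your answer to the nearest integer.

n = 19.
Position = ⌈85/100 · 19⌉ = ⌈16.15⌉ = 17.
The value at rank 17 is 285.

285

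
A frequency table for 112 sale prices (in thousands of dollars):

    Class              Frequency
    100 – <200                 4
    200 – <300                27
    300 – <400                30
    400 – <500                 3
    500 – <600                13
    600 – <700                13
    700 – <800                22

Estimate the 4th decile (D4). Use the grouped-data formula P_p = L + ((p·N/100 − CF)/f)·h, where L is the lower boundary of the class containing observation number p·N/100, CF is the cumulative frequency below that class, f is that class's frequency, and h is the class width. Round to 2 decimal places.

N = 112; target position k = 40/100 · 112 = 44.8.
Cumulative frequencies: 4, 31, 61, 64, 77, 90, 112.
Observation 44.8 falls in the class 300 – <400.
L = 300, CF = 31, f = 30, h = 100.
P40 = 300 + ((44.8 − 31)/30)·100 = 300 + 46 = 346.

346.00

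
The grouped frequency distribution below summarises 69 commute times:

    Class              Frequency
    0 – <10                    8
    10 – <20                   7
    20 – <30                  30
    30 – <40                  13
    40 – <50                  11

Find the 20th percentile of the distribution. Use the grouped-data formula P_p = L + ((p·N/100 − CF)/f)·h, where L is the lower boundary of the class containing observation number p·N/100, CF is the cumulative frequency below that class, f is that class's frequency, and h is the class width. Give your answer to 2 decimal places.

N = 69; target position k = 20/100 · 69 = 13.8.
Cumulative frequencies: 8, 15, 45, 58, 69.
Observation 13.8 falls in the class 10 – <20.
L = 10, CF = 8, f = 7, h = 10.
P20 = 10 + ((13.8 − 8)/7)·10 = 10 + 8.28571 = 18.2857.

18.29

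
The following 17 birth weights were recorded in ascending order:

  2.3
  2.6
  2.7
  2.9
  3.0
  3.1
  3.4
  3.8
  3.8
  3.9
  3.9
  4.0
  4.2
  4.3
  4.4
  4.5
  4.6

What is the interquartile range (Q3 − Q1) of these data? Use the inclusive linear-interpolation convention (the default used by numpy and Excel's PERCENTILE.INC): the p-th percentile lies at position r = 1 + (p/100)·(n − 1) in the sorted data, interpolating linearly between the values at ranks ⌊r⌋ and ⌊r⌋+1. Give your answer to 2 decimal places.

n = 17.
P25: r = 5 (integer) → 3.
P75: r = 13 (integer) → 4.2.
Difference: 4.2 − 3 = 1.2.

1.20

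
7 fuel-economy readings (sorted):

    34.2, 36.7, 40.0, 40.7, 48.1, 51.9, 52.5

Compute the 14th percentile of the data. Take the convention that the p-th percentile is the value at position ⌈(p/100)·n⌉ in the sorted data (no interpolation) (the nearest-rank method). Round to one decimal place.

34.2

n = 7.
Position = ⌈14/100 · 7⌉ = ⌈0.98⌉ = 1.
The value at rank 1 is 34.2.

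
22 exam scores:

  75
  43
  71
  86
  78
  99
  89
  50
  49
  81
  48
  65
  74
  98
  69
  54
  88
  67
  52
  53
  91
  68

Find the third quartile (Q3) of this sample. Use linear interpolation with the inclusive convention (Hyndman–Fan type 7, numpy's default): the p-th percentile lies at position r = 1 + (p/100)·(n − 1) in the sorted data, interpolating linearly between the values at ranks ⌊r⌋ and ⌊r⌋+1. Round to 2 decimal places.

Sorted: 43, 48, 49, 50, 52, 53, 54, 65, 67, 68, 69, 71, 74, 75, 78, 81, 86, 88, 89, 91, 98, 99.
n = 22.
r = 1 + (75/100)·(22 − 1) = 1 + 15.75 = 16.75.
Rank 16 is 81 and rank 17 is 86.
Interpolate: 81 + 0.75·(86 − 81) = 81 + 0.75·5 = 84.75.

84.75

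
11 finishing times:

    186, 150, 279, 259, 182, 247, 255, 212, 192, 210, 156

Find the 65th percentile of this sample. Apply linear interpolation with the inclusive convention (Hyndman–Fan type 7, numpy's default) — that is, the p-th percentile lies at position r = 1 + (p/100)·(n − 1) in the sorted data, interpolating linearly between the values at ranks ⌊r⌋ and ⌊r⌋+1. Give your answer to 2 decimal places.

Sorted: 150, 156, 182, 186, 192, 210, 212, 247, 255, 259, 279.
n = 11.
r = 1 + (65/100)·(11 − 1) = 1 + 6.5 = 7.5.
Rank 7 is 212 and rank 8 is 247.
Interpolate: 212 + 0.5·(247 − 212) = 212 + 0.5·35 = 229.5.

229.50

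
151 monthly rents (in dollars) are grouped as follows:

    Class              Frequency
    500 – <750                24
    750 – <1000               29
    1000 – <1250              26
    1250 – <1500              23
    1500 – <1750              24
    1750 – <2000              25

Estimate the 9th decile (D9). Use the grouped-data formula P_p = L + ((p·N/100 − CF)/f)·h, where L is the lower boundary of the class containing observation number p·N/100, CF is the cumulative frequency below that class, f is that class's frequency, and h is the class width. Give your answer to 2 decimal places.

1849.00

N = 151; target position k = 90/100 · 151 = 135.9.
Cumulative frequencies: 24, 53, 79, 102, 126, 151.
Observation 135.9 falls in the class 1750 – <2000.
L = 1750, CF = 126, f = 25, h = 250.
P90 = 1750 + ((135.9 − 126)/25)·250 = 1750 + 99 = 1849.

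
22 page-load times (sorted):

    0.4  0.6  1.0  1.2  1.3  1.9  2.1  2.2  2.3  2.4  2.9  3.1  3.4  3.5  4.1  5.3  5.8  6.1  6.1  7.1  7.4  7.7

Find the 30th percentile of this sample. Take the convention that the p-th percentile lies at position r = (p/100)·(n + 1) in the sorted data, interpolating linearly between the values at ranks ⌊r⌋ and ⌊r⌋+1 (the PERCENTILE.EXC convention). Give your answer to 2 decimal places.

2.08

n = 22.
r = (30/100)·(22 + 1) = 6.9.
Rank 6 is 1.9 and rank 7 is 2.1.
Interpolate: 1.9 + 0.9·(2.1 − 1.9) = 1.9 + 0.9·0.2 = 2.08.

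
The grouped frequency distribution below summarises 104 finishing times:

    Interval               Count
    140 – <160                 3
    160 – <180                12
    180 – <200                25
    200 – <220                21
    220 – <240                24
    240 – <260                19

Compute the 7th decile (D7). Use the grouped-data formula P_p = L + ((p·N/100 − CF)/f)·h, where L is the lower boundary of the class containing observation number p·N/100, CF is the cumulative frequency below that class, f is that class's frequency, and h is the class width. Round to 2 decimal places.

N = 104; target position k = 70/100 · 104 = 72.8.
Cumulative frequencies: 3, 15, 40, 61, 85, 104.
Observation 72.8 falls in the class 220 – <240.
L = 220, CF = 61, f = 24, h = 20.
P70 = 220 + ((72.8 − 61)/24)·20 = 220 + 9.83333 = 229.833.

229.83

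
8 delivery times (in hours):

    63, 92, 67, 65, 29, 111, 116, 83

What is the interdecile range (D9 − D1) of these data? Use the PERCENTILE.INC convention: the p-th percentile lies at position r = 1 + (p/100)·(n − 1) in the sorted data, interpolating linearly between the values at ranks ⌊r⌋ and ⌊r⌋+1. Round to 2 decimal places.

59.70

Sorted: 29, 63, 65, 67, 83, 92, 111, 116.
n = 8.
P10: r = 1.7; ranks 1–2 are 29, 63; interpolating gives 52.8.
P90: r = 7.3; ranks 7–8 are 111, 116; interpolating gives 112.5.
Difference: 112.5 − 52.8 = 59.7.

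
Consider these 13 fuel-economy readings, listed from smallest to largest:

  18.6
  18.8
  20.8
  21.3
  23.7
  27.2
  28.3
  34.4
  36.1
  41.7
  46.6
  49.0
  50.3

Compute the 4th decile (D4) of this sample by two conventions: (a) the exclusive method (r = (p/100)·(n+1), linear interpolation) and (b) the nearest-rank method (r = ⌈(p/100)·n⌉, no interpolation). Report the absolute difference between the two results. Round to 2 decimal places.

n = 13.
(a) r = 5.6; between ranks 5 (23.7) and 6 (27.2): 25.8.
(b) the nearest-rank method: rank 6 → 27.2.
|25.8 − 27.2| = 1.4.

1.40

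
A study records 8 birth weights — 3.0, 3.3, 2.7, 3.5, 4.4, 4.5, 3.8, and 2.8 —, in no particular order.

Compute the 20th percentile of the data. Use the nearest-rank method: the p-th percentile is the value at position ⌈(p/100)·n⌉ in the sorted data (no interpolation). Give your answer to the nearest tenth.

Sorted: 2.7, 2.8, 3.0, 3.3, 3.5, 3.8, 4.4, 4.5.
n = 8.
Position = ⌈20/100 · 8⌉ = ⌈1.6⌉ = 2.
The value at rank 2 is 2.8.

2.8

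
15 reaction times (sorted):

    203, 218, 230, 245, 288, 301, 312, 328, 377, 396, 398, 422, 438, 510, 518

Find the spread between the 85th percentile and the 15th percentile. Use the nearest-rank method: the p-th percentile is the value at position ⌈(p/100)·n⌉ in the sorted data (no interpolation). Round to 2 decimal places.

208.00

n = 15.
P15: rank ⌈15/100·15⌉ = 3 → 230.
P85: rank ⌈85/100·15⌉ = 13 → 438.
Difference: 438 − 230 = 208.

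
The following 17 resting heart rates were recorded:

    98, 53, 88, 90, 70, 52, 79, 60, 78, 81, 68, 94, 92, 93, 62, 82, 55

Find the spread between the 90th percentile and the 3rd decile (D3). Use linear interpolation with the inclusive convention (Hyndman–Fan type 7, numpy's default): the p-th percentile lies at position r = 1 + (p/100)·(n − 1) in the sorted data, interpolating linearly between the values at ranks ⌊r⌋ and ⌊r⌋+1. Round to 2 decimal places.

26.60

Sorted: 52, 53, 55, 60, 62, 68, 70, 78, 79, 81, 82, 88, 90, 92, 93, 94, 98.
n = 17.
P30: r = 5.8; ranks 5–6 are 62, 68; interpolating gives 66.8.
P90: r = 15.4; ranks 15–16 are 93, 94; interpolating gives 93.4.
Difference: 93.4 − 66.8 = 26.6.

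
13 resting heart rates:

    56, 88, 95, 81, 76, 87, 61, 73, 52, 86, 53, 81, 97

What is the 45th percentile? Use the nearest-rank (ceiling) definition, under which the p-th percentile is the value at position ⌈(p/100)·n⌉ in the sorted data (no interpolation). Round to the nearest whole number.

76

Sorted: 52, 53, 56, 61, 73, 76, 81, 81, 86, 87, 88, 95, 97.
n = 13.
Position = ⌈45/100 · 13⌉ = ⌈5.85⌉ = 6.
The value at rank 6 is 76.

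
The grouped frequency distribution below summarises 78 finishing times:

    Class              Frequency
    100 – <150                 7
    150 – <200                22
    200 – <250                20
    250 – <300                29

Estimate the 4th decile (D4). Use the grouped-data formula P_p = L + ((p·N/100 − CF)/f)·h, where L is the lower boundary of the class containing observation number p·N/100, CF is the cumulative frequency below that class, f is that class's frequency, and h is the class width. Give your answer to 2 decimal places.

205.50

N = 78; target position k = 40/100 · 78 = 31.2.
Cumulative frequencies: 7, 29, 49, 78.
Observation 31.2 falls in the class 200 – <250.
L = 200, CF = 29, f = 20, h = 50.
P40 = 200 + ((31.2 − 29)/20)·50 = 200 + 5.5 = 205.5.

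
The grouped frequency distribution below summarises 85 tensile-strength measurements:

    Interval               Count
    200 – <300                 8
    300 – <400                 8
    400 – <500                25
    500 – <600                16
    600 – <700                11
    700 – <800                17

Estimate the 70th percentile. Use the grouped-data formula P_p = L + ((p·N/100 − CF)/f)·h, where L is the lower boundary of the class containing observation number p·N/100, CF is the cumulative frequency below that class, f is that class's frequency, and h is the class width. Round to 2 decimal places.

622.73

N = 85; target position k = 70/100 · 85 = 59.5.
Cumulative frequencies: 8, 16, 41, 57, 68, 85.
Observation 59.5 falls in the class 600 – <700.
L = 600, CF = 57, f = 11, h = 100.
P70 = 600 + ((59.5 − 57)/11)·100 = 600 + 22.7273 = 622.727.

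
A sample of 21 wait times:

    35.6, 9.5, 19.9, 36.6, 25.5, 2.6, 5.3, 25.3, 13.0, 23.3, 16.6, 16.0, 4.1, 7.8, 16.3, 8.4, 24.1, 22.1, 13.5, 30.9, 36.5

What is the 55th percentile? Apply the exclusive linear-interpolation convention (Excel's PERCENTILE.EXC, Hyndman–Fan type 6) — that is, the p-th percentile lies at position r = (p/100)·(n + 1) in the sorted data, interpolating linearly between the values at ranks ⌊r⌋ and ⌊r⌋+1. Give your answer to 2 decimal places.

Sorted: 2.6, 4.1, 5.3, 7.8, 8.4, 9.5, 13.0, 13.5, 16.0, 16.3, 16.6, 19.9, 22.1, 23.3, 24.1, 25.3, 25.5, 30.9, 35.6, 36.5, 36.6.
n = 21.
r = (55/100)·(21 + 1) = 12.1.
Rank 12 is 19.9 and rank 13 is 22.1.
Interpolate: 19.9 + 0.1·(22.1 − 19.9) = 19.9 + 0.1·2.2 = 20.12.

20.12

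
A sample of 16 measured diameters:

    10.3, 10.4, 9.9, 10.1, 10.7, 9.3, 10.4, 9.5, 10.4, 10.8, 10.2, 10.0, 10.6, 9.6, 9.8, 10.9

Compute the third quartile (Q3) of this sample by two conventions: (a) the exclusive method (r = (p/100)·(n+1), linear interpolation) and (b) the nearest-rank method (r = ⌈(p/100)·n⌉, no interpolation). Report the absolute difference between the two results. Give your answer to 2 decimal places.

Sorted: 9.3, 9.5, 9.6, 9.8, 9.9, 10.0, 10.1, 10.2, 10.3, 10.4, 10.4, 10.4, 10.6, 10.7, 10.8, 10.9.
n = 16.
(a) r = 12.75; between ranks 12 (10.4) and 13 (10.6): 10.55.
(b) the nearest-rank method: rank 12 → 10.4.
|10.55 − 10.4| = 0.15.

0.15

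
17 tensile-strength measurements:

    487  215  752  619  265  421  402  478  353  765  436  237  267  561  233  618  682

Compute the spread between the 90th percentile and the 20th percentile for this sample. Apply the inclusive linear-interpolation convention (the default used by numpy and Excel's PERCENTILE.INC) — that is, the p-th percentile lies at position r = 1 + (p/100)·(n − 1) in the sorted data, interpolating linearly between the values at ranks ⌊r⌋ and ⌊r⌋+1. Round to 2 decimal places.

444.60

Sorted: 215, 233, 237, 265, 267, 353, 402, 421, 436, 478, 487, 561, 618, 619, 682, 752, 765.
n = 17.
P20: r = 4.2; ranks 4–5 are 265, 267; interpolating gives 265.4.
P90: r = 15.4; ranks 15–16 are 682, 752; interpolating gives 710.
Difference: 710 − 265.4 = 444.6.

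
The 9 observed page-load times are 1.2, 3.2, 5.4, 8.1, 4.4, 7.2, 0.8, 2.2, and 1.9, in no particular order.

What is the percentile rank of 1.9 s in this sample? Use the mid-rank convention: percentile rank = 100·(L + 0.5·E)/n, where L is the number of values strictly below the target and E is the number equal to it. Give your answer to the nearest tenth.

27.8

Sorted: 0.8, 1.2, 1.9, 2.2, 3.2, 4.4, 5.4, 7.2, 8.1.
Count below 1.9: L = 2; count equal: E = 1; n = 9.
Percentile rank = 100·(2 + 0.5·1)/9 = 100·2.5/9 = 27.78.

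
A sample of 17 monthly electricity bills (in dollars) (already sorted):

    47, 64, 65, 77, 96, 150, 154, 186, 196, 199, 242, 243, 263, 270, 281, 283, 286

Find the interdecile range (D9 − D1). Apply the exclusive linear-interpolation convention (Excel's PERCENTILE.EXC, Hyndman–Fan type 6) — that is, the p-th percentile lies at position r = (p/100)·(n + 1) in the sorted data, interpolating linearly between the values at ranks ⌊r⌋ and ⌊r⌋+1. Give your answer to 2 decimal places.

n = 17.
P10: r = 1.8; ranks 1–2 are 47, 64; interpolating gives 60.6.
P90: r = 16.2; ranks 16–17 are 283, 286; interpolating gives 283.6.
Difference: 283.6 − 60.6 = 223.

223.00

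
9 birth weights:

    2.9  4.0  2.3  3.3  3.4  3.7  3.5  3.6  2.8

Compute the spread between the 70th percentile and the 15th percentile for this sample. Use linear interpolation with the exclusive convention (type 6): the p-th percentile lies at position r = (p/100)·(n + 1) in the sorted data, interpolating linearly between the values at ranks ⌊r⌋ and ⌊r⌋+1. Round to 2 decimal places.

Sorted: 2.3, 2.8, 2.9, 3.3, 3.4, 3.5, 3.6, 3.7, 4.0.
n = 9.
P15: r = 1.5; ranks 1–2 are 2.3, 2.8; interpolating gives 2.55.
P70: r = 7 (integer) → 3.6.
Difference: 3.6 − 2.55 = 1.05.

1.05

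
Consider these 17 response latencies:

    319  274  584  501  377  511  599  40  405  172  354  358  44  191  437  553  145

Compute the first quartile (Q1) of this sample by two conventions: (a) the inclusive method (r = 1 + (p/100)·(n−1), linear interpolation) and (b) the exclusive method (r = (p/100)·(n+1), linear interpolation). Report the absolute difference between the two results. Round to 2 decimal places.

Sorted: 40, 44, 145, 172, 191, 274, 319, 354, 358, 377, 405, 437, 501, 511, 553, 584, 599.
n = 17.
(a) r = 5 → value at rank 5 = 191.
(b) r = 4.5; between ranks 4 (172) and 5 (191): 181.5.
|191 − 181.5| = 9.5.

9.50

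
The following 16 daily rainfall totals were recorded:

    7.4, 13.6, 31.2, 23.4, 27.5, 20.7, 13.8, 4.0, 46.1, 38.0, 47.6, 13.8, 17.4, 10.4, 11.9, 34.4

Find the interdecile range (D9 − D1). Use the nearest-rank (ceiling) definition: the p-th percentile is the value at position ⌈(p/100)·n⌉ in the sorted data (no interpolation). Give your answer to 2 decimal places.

38.70

Sorted: 4.0, 7.4, 10.4, 11.9, 13.6, 13.8, 13.8, 17.4, 20.7, 23.4, 27.5, 31.2, 34.4, 38.0, 46.1, 47.6.
n = 16.
P10: rank ⌈10/100·16⌉ = 2 → 7.4.
P90: rank ⌈90/100·16⌉ = 15 → 46.1.
Difference: 46.1 − 7.4 = 38.7.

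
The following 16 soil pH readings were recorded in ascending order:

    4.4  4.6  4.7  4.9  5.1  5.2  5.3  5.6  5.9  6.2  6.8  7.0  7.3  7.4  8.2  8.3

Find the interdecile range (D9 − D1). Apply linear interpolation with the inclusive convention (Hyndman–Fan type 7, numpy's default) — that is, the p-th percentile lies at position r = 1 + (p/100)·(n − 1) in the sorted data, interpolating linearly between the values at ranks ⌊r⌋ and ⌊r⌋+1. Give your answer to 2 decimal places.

n = 16.
P10: r = 2.5; ranks 2–3 are 4.6, 4.7; interpolating gives 4.65.
P90: r = 14.5; ranks 14–15 are 7.4, 8.2; interpolating gives 7.8.
Difference: 7.8 − 4.65 = 3.15.

3.15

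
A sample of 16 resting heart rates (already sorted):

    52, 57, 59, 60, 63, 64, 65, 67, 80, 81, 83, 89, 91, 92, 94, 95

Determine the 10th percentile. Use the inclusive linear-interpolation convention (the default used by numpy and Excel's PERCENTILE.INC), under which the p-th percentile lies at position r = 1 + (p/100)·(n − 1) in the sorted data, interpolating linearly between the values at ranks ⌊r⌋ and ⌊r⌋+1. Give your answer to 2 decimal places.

n = 16.
r = 1 + (10/100)·(16 − 1) = 1 + 1.5 = 2.5.
Rank 2 is 57 and rank 3 is 59.
Interpolate: 57 + 0.5·(59 − 57) = 57 + 0.5·2 = 58.

58.00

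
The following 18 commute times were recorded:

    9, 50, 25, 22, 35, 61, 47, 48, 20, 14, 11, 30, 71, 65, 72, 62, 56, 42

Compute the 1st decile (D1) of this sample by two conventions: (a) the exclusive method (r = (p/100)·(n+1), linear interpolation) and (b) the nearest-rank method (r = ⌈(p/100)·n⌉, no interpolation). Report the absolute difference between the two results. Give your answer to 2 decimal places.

0.20

Sorted: 9, 11, 14, 20, 22, 25, 30, 35, 42, 47, 48, 50, 56, 61, 62, 65, 71, 72.
n = 18.
(a) r = 1.9; between ranks 1 (9) and 2 (11): 10.8.
(b) the nearest-rank method: rank 2 → 11.
|10.8 − 11| = 0.2.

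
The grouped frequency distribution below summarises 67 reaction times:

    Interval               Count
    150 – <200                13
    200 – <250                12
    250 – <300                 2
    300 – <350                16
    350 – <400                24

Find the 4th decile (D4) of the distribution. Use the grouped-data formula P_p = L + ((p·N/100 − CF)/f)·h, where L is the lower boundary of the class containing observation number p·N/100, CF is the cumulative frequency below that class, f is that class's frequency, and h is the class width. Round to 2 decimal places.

295.00

N = 67; target position k = 40/100 · 67 = 26.8.
Cumulative frequencies: 13, 25, 27, 43, 67.
Observation 26.8 falls in the class 250 – <300.
L = 250, CF = 25, f = 2, h = 50.
P40 = 250 + ((26.8 − 25)/2)·50 = 250 + 45 = 295.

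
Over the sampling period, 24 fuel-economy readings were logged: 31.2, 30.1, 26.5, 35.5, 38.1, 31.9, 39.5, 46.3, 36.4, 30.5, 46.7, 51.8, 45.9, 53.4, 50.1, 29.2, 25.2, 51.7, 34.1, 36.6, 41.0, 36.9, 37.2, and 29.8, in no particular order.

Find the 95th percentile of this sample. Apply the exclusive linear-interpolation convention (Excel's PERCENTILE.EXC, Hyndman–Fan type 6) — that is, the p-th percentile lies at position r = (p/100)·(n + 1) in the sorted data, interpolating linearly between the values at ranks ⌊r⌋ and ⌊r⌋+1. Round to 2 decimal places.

53.00

Sorted: 25.2, 26.5, 29.2, 29.8, 30.1, 30.5, 31.2, 31.9, 34.1, 35.5, 36.4, 36.6, 36.9, 37.2, 38.1, 39.5, 41.0, 45.9, 46.3, 46.7, 50.1, 51.7, 51.8, 53.4.
n = 24.
r = (95/100)·(24 + 1) = 23.75.
Rank 23 is 51.8 and rank 24 is 53.4.
Interpolate: 51.8 + 0.75·(53.4 − 51.8) = 51.8 + 0.75·1.6 = 53.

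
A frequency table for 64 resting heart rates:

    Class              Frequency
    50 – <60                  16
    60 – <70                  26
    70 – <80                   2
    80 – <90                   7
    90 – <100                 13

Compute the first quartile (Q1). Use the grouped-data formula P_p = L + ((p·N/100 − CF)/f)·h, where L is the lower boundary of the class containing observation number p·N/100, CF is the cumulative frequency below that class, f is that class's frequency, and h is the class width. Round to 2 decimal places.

N = 64; target position k = 25/100 · 64 = 16.
Cumulative frequencies: 16, 42, 44, 51, 64.
Observation 16 falls in the class 50 – <60.
L = 50, CF = 0, f = 16, h = 10.
P25 = 50 + ((16 − 0)/16)·10 = 50 + 10 = 60.

60.00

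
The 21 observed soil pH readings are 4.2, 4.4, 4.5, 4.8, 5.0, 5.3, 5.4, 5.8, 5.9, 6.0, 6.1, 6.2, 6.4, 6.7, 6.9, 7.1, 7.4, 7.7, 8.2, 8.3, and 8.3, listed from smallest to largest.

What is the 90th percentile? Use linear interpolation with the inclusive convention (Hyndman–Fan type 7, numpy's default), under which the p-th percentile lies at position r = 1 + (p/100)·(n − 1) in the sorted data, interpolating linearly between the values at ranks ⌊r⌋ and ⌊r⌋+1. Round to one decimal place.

n = 21.
r = 1 + (90/100)·(21 − 1) = 1 + 18 = 19.
r is an integer, so P90 is the value at rank 19: 8.2.

8.2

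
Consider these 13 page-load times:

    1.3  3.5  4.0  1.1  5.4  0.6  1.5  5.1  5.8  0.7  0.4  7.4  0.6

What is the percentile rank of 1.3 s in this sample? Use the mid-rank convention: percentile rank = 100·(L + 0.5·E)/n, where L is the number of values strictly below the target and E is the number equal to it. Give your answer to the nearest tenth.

Sorted: 0.4, 0.6, 0.6, 0.7, 1.1, 1.3, 1.5, 3.5, 4.0, 5.1, 5.4, 5.8, 7.4.
Count below 1.3: L = 5; count equal: E = 1; n = 13.
Percentile rank = 100·(5 + 0.5·1)/13 = 100·5.5/13 = 42.31.

42.3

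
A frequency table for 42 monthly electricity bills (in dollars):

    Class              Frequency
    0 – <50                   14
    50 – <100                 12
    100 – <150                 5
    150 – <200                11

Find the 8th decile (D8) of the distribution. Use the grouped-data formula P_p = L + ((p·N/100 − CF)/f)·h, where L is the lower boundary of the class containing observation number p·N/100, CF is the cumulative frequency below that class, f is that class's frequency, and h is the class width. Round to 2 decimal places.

N = 42; target position k = 80/100 · 42 = 33.6.
Cumulative frequencies: 14, 26, 31, 42.
Observation 33.6 falls in the class 150 – <200.
L = 150, CF = 31, f = 11, h = 50.
P80 = 150 + ((33.6 − 31)/11)·50 = 150 + 11.8182 = 161.818.

161.82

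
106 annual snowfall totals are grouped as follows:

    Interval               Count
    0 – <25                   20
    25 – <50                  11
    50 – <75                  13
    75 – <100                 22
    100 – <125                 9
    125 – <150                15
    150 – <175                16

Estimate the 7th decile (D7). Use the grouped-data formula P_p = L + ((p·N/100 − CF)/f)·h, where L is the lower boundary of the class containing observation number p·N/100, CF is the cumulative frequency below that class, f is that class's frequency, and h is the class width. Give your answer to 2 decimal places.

N = 106; target position k = 70/100 · 106 = 74.2.
Cumulative frequencies: 20, 31, 44, 66, 75, 90, 106.
Observation 74.2 falls in the class 100 – <125.
L = 100, CF = 66, f = 9, h = 25.
P70 = 100 + ((74.2 − 66)/9)·25 = 100 + 22.7778 = 122.778.

122.78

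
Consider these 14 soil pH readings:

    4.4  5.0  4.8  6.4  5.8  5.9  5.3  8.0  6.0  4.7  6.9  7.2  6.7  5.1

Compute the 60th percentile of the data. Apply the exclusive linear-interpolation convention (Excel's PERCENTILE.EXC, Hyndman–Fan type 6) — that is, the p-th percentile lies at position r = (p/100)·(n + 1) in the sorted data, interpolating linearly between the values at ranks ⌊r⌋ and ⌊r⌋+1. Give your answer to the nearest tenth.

Sorted: 4.4, 4.7, 4.8, 5.0, 5.1, 5.3, 5.8, 5.9, 6.0, 6.4, 6.7, 6.9, 7.2, 8.0.
n = 14.
r = (60/100)·(14 + 1) = 9.
r is an integer, so P60 is the value at rank 9: 6.0.

6.0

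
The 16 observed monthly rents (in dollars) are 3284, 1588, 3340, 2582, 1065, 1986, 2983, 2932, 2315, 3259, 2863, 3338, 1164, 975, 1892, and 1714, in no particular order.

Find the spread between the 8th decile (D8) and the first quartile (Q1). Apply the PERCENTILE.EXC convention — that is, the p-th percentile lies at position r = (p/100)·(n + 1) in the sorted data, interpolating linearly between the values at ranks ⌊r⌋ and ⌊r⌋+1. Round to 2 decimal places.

Sorted: 975, 1065, 1164, 1588, 1714, 1892, 1986, 2315, 2582, 2863, 2932, 2983, 3259, 3284, 3338, 3340.
n = 16.
P25: r = 4.25; ranks 4–5 are 1588, 1714; interpolating gives 1619.5.
P80: r = 13.6; ranks 13–14 are 3259, 3284; interpolating gives 3274.
Difference: 3274 − 1619.5 = 1654.5.

1654.50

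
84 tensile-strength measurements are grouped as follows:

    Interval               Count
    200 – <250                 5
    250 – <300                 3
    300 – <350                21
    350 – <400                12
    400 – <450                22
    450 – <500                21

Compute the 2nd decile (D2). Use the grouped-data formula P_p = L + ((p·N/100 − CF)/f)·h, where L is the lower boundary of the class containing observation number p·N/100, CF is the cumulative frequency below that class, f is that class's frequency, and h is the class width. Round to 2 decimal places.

320.95

N = 84; target position k = 20/100 · 84 = 16.8.
Cumulative frequencies: 5, 8, 29, 41, 63, 84.
Observation 16.8 falls in the class 300 – <350.
L = 300, CF = 8, f = 21, h = 50.
P20 = 300 + ((16.8 − 8)/21)·50 = 300 + 20.9524 = 320.952.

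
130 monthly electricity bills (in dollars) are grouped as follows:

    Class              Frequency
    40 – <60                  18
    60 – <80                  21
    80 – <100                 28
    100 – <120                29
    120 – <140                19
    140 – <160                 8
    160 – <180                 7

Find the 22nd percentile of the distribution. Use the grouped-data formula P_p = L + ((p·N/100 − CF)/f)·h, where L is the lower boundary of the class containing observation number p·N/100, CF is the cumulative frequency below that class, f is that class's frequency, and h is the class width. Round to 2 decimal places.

70.10

N = 130; target position k = 22/100 · 130 = 28.6.
Cumulative frequencies: 18, 39, 67, 96, 115, 123, 130.
Observation 28.6 falls in the class 60 – <80.
L = 60, CF = 18, f = 21, h = 20.
P22 = 60 + ((28.6 − 18)/21)·20 = 60 + 10.0952 = 70.0952.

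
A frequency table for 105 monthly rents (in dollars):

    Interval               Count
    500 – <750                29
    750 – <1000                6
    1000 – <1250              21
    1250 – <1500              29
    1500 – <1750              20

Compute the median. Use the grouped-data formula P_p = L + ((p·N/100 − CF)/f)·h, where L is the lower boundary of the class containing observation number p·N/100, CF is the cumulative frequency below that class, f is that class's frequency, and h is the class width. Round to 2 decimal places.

1208.33

N = 105; target position k = 50/100 · 105 = 52.5.
Cumulative frequencies: 29, 35, 56, 85, 105.
Observation 52.5 falls in the class 1000 – <1250.
L = 1000, CF = 35, f = 21, h = 250.
P50 = 1000 + ((52.5 − 35)/21)·250 = 1000 + 208.333 = 1208.33.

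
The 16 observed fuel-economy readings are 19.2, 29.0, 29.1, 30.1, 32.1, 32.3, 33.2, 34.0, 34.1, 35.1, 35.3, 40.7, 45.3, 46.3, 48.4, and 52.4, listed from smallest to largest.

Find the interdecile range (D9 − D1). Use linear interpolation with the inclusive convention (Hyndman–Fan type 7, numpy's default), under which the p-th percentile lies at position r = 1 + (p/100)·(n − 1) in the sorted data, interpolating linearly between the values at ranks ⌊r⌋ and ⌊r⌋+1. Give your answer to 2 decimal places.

n = 16.
P10: r = 2.5; ranks 2–3 are 29.0, 29.1; interpolating gives 29.05.
P90: r = 14.5; ranks 14–15 are 46.3, 48.4; interpolating gives 47.35.
Difference: 47.35 − 29.05 = 18.3.

18.30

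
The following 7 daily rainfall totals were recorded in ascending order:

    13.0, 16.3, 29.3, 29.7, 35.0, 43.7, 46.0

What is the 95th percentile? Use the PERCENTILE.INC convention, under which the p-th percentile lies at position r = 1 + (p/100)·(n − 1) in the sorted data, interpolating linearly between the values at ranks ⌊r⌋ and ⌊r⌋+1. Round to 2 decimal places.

n = 7.
r = 1 + (95/100)·(7 − 1) = 1 + 5.7 = 6.7.
Rank 6 is 43.7 and rank 7 is 46.0.
Interpolate: 43.7 + 0.7·(46.0 − 43.7) = 43.7 + 0.7·2.3 = 45.31.

45.31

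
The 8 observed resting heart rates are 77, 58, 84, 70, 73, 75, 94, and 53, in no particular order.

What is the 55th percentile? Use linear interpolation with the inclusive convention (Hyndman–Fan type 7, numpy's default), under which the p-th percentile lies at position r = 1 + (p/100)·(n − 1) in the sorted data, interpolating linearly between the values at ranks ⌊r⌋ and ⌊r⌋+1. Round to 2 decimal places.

Sorted: 53, 58, 70, 73, 75, 77, 84, 94.
n = 8.
r = 1 + (55/100)·(8 − 1) = 1 + 3.85 = 4.85.
Rank 4 is 73 and rank 5 is 75.
Interpolate: 73 + 0.85·(75 − 73) = 73 + 0.85·2 = 74.7.

74.70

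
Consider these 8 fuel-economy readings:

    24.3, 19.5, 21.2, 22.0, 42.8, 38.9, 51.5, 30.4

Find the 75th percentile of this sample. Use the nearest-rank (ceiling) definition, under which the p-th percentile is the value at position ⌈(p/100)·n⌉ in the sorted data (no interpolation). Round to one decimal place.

38.9

Sorted: 19.5, 21.2, 22.0, 24.3, 30.4, 38.9, 42.8, 51.5.
n = 8.
Position = ⌈75/100 · 8⌉ = ⌈6⌉ = 6.
The value at rank 6 is 38.9.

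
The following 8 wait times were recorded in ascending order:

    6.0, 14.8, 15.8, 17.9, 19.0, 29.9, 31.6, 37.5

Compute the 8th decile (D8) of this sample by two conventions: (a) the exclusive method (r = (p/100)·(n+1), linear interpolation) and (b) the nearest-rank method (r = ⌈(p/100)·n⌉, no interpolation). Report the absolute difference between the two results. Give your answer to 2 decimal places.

1.18

n = 8.
(a) r = 7.2; between ranks 7 (31.6) and 8 (37.5): 32.78.
(b) the nearest-rank method: rank 7 → 31.6.
|32.78 − 31.6| = 1.18.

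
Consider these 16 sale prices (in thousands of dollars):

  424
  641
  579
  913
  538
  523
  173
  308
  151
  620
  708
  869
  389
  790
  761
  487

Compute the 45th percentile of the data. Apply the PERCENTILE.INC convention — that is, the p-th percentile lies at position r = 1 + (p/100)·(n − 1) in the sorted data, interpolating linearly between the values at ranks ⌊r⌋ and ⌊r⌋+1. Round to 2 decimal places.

Sorted: 151, 173, 308, 389, 424, 487, 523, 538, 579, 620, 641, 708, 761, 790, 869, 913.
n = 16.
r = 1 + (45/100)·(16 − 1) = 1 + 6.75 = 7.75.
Rank 7 is 523 and rank 8 is 538.
Interpolate: 523 + 0.75·(538 − 523) = 523 + 0.75·15 = 534.25.

534.25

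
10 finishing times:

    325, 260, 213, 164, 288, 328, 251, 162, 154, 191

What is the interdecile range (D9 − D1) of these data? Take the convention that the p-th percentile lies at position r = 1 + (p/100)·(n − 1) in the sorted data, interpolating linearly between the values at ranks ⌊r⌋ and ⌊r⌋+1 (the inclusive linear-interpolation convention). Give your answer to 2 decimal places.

Sorted: 154, 162, 164, 191, 213, 251, 260, 288, 325, 328.
n = 10.
P10: r = 1.9; ranks 1–2 are 154, 162; interpolating gives 161.2.
P90: r = 9.1; ranks 9–10 are 325, 328; interpolating gives 325.3.
Difference: 325.3 − 161.2 = 164.1.

164.10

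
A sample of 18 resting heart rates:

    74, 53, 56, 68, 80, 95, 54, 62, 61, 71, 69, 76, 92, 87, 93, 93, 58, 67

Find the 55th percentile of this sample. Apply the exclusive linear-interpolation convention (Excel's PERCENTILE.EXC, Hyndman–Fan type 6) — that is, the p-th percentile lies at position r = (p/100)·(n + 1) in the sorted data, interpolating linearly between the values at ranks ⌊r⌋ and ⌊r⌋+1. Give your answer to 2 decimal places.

Sorted: 53, 54, 56, 58, 61, 62, 67, 68, 69, 71, 74, 76, 80, 87, 92, 93, 93, 95.
n = 18.
r = (55/100)·(18 + 1) = 10.45.
Rank 10 is 71 and rank 11 is 74.
Interpolate: 71 + 0.45·(74 − 71) = 71 + 0.45·3 = 72.35.

72.35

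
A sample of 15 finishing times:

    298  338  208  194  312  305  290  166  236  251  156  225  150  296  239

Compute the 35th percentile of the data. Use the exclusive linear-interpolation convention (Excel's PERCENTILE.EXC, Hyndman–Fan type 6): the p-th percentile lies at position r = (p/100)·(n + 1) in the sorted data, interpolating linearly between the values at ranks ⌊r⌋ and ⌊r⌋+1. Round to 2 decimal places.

Sorted: 150, 156, 166, 194, 208, 225, 236, 239, 251, 290, 296, 298, 305, 312, 338.
n = 15.
r = (35/100)·(15 + 1) = 5.6.
Rank 5 is 208 and rank 6 is 225.
Interpolate: 208 + 0.6·(225 − 208) = 208 + 0.6·17 = 218.2.

218.20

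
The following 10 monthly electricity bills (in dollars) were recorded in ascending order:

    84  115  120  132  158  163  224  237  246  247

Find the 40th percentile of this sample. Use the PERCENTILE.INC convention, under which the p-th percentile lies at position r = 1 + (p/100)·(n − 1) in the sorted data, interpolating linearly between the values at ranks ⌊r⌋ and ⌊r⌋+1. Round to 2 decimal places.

n = 10.
r = 1 + (40/100)·(10 − 1) = 1 + 3.6 = 4.6.
Rank 4 is 132 and rank 5 is 158.
Interpolate: 132 + 0.6·(158 − 132) = 132 + 0.6·26 = 147.6.

147.60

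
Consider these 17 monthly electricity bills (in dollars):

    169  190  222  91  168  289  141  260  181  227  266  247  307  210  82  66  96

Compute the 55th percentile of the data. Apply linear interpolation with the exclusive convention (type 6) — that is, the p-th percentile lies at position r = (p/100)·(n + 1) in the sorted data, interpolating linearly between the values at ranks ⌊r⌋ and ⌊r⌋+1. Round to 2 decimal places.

208.00

Sorted: 66, 82, 91, 96, 141, 168, 169, 181, 190, 210, 222, 227, 247, 260, 266, 289, 307.
n = 17.
r = (55/100)·(17 + 1) = 9.9.
Rank 9 is 190 and rank 10 is 210.
Interpolate: 190 + 0.9·(210 − 190) = 190 + 0.9·20 = 208.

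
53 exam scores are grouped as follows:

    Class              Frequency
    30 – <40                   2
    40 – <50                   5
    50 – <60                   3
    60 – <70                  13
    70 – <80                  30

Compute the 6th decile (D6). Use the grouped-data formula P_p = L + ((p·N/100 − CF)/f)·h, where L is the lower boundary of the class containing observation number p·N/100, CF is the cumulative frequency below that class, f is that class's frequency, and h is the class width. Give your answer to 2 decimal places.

N = 53; target position k = 60/100 · 53 = 31.8.
Cumulative frequencies: 2, 7, 10, 23, 53.
Observation 31.8 falls in the class 70 – <80.
L = 70, CF = 23, f = 30, h = 10.
P60 = 70 + ((31.8 − 23)/30)·10 = 70 + 2.93333 = 72.9333.

72.93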